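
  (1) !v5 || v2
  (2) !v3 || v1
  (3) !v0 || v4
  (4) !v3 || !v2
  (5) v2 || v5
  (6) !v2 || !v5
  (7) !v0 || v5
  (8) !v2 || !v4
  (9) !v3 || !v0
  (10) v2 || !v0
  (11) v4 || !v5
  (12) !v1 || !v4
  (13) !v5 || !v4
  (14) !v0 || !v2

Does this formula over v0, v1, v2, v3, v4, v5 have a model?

Yes, satisfiable

Suppose v5 = false.
Unit clause (v2) forces v2 = true.
Unit clause (!v3) forces v3 = false.
Unit clause (!v0) forces v0 = false.
Unit clause (!v4) forces v4 = false.
No clause remains; v1 is free.
A satisfying assignment: v0: false; v1: false; v2: true; v3: false; v4: false; v5: false.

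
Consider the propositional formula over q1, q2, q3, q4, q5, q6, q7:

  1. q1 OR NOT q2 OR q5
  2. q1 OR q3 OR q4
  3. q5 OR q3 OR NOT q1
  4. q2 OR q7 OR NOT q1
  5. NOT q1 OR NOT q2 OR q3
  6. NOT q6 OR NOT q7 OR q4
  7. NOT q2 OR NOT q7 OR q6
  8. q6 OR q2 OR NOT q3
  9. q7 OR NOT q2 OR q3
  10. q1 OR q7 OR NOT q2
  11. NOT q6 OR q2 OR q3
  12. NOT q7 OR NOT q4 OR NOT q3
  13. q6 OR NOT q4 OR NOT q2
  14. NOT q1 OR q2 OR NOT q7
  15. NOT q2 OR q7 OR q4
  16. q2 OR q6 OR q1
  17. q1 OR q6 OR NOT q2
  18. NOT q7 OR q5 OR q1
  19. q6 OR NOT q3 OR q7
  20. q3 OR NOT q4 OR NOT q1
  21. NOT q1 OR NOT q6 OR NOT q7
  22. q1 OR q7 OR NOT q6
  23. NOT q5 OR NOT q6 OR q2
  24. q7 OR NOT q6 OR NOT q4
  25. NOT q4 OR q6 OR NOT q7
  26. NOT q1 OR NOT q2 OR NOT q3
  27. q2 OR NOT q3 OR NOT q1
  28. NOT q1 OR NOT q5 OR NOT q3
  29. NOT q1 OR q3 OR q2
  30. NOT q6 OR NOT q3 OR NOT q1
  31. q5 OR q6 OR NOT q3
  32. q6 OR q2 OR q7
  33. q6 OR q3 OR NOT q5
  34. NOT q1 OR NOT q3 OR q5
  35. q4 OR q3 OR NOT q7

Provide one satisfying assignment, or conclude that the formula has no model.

Try q1 = false.
Try q2 = true.
(q5) alone gives q5 = true.
(q7) alone gives q7 = true.
(q6) alone gives q6 = true.
(q4) alone gives q4 = true.
(NOT q3) alone gives q3 = false.
Every clause now holds.

q1 ↦ false, q2 ↦ true, q3 ↦ false, q4 ↦ true, q5 ↦ true, q6 ↦ true, q7 ↦ true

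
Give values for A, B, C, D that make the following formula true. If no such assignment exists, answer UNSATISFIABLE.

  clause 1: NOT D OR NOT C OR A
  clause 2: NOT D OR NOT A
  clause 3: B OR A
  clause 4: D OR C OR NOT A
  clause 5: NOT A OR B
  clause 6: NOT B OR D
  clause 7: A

(A) alone gives A = true.
(NOT D) alone gives D = false.
(C) alone gives C = true.
(B) alone gives B = true.
Now (NOT B) is unsatisfied and unit — conflict.

UNSATISFIABLE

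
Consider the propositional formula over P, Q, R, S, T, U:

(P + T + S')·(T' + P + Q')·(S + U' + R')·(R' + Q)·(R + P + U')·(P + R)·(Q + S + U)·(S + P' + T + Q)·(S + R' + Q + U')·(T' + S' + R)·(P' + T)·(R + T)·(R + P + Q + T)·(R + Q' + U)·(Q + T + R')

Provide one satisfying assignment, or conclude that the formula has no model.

P=0,  Q=1,  R=1,  S=0,  T=0,  U=0

Case R = 1:
Unit clause (Q) forces Q = 1.
Case T = 0:
Unit clause (P') forces P = 0.
Unit clause (S') forces S = 0.
Unit clause (U') forces U = 0.
All clauses are satisfied.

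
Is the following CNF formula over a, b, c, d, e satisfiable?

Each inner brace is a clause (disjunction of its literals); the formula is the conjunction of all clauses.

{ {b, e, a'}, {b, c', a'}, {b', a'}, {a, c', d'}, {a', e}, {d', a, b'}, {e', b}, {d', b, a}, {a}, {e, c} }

No, unsatisfiable

Unit clause (a) forces a = 1.
Unit clause (b') forces b = 0.
Unit clause (e) forces e = 1.
That conflicts with the unit clause (e').
No assignment satisfies every clause.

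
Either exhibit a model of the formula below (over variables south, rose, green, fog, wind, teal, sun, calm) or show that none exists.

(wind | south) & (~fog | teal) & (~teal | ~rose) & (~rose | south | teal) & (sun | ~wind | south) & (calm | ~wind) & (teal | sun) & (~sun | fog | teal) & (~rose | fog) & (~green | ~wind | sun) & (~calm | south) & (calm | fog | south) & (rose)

From the singleton clause (rose), rose = 1.
From the singleton clause (~teal), teal = 0.
From the singleton clause (~fog), fog = 0.
Now (fog) is unsatisfied and unit — conflict.

UNSATISFIABLE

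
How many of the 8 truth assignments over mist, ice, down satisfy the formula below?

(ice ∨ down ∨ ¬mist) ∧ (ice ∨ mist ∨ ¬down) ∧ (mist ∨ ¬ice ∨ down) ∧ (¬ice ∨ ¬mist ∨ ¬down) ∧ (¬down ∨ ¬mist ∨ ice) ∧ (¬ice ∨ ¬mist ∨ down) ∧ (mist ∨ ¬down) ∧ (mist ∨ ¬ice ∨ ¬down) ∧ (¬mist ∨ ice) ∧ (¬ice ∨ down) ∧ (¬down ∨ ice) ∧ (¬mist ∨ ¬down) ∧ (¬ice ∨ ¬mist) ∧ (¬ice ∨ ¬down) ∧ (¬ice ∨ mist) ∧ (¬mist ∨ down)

1

There are 2^3 = 8 truth assignments over (mist, ice, down).
Split on ice. With ice = True, the clauses containing ice are satisfied and ¬ice drops from the rest; 0 of the 2^2 = 4 assignments to the other variables satisfy what remains.
With ice = False, by the same count on the reduced clause set, 1 assignment works.
(One model: mist=F, ice=F, down=F.)
Total: 0 + 1 = 1.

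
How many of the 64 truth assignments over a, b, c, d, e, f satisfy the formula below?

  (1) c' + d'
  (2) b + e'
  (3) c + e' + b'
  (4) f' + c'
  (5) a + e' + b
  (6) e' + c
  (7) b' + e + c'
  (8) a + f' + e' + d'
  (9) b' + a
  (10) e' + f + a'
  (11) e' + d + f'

There are 2^6 = 64 truth assignments over (a, b, c, d, e, f).
Split on d. With d = 1, the clauses containing d are satisfied and d' drops from the rest; 6 of the 2^5 = 32 assignments to the other variables satisfy what remains.
With d = 0, by the same count on the reduced clause set, 8 assignments work.
(One model: a=F, b=F, c=F, d=F, e=F, f=F.)
Total: 6 + 8 = 14.

14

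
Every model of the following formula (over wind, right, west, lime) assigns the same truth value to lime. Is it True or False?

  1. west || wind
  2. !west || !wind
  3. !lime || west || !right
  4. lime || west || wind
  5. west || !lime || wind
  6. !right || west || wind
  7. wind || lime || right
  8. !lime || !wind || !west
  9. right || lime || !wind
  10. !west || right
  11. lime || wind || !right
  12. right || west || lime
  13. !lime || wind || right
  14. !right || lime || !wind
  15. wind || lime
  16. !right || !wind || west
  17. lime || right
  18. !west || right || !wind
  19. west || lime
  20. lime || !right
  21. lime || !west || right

True

Suppose lime = false.
Unit clause (wind) forces wind = true.
Unit clause (!west) forces west = false.
Now (west) is unsatisfied and unit — conflict.
So every satisfying assignment has lime = True.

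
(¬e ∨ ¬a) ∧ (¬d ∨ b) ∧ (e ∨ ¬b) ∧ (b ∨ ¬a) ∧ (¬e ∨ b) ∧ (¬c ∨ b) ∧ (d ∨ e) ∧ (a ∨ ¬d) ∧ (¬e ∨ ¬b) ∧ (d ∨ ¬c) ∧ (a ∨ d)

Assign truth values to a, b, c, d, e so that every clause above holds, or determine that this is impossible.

UNSATISFIABLE

Case e = False:
Unit clause (¬b) forces b = False.
Unit clause (¬d) forces d = False.
That conflicts with the unit clause (d).
Undo e and try e = True.
Unit clause (¬a) forces a = False.
Unit clause (b) forces b = True.
That conflicts with the unit clause (¬b).
Either choice for e ends in contradiction.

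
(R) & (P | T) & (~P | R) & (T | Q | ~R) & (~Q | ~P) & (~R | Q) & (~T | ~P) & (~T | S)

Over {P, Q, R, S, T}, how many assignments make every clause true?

1

There are 2^5 = 32 truth assignments over (P, Q, R, S, T).
Split on P. With P = 1, the clauses containing P are satisfied and ~P drops from the rest; 0 of the 2^4 = 16 assignments to the other variables satisfy what remains.
With P = 0, by the same count on the reduced clause set, 1 assignment works.
Total: 0 + 1 = 1.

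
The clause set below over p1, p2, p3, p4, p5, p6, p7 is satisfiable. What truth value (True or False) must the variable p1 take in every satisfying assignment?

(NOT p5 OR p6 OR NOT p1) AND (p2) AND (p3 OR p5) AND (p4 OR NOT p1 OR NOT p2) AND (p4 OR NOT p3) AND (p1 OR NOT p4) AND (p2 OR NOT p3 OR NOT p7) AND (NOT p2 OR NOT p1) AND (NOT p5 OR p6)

Suppose p1 = true.
The clause (p2) is unit, so p2 = true.
But (NOT p2) is also a unit clause — contradiction.
So every satisfying assignment has p1 = False.

False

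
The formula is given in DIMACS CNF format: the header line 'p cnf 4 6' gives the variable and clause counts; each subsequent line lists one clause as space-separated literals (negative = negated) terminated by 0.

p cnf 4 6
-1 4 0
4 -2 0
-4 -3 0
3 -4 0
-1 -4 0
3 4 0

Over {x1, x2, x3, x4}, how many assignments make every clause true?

There are 2^4 = 16 truth assignments over (x1, x2, x3, x4).
Split on x4. With x4 = True, the clauses containing x4 are satisfied and ¬x4 drops from the rest; 0 of the 2^3 = 8 assignments to the other variables satisfy what remains.
With x4 = False, by the same count on the reduced clause set, 1 assignment works.
Total: 0 + 1 = 1.

1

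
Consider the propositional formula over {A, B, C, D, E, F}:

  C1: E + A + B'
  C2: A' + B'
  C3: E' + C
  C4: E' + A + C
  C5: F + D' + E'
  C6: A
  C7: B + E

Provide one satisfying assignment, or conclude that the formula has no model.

A: 1, B: 0, C: 1, D: 0, E: 1, F: 0

Unit clause (A) forces A = 1.
Unit clause (B') forces B = 0.
Unit clause (E) forces E = 1.
Unit clause (C) forces C = 1.
Case F = 0:
Unit clause (D') forces D = 0.
All clauses are satisfied.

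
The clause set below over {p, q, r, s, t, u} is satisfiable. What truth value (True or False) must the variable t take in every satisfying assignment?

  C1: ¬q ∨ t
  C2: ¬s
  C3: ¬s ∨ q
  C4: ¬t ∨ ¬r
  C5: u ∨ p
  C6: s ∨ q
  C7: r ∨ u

True

Suppose t = False.
From the singleton clause (¬q), q = False.
From the singleton clause (¬s), s = False.
That conflicts with the unit clause (s).
So every satisfying assignment has t = True.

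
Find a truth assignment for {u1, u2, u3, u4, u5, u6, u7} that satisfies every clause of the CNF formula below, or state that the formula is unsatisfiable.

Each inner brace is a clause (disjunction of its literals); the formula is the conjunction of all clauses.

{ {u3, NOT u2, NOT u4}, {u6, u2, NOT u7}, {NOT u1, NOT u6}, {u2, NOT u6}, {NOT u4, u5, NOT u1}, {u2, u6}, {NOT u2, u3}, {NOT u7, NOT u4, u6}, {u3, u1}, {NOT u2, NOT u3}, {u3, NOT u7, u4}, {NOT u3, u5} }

UNSATISFIABLE

Suppose u1 = false.
The clause (u3) is unit, so u3 = true.
The clause (NOT u2) is unit, so u2 = false.
The clause (NOT u6) is unit, so u6 = false.
Now (u6) is unsatisfied and unit — conflict.
Undo u1 and try u1 = true.
The clause (NOT u6) is unit, so u6 = false.
The clause (u2) is unit, so u2 = true.
The clause (u3) is unit, so u3 = true.
Now (NOT u3) is unsatisfied and unit — conflict.
Either choice for u1 ends in contradiction.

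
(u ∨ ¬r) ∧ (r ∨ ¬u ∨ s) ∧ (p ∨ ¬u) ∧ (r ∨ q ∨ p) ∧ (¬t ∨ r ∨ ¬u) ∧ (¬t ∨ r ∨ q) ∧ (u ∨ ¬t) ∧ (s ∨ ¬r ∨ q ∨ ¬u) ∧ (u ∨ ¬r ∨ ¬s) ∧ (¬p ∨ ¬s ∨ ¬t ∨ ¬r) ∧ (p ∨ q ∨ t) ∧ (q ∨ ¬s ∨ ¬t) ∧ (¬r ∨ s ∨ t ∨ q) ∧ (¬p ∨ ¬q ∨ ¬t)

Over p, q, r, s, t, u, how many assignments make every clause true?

11

There are 2^6 = 64 truth assignments over (p, q, r, s, t, u).
Split on u. With u = True, the clauses containing u are satisfied and ¬u drops from the rest; 5 of the 2^5 = 32 assignments to the other variables satisfy what remains.
With u = False, by the same count on the reduced clause set, 6 assignments work.
Total: 5 + 6 = 11.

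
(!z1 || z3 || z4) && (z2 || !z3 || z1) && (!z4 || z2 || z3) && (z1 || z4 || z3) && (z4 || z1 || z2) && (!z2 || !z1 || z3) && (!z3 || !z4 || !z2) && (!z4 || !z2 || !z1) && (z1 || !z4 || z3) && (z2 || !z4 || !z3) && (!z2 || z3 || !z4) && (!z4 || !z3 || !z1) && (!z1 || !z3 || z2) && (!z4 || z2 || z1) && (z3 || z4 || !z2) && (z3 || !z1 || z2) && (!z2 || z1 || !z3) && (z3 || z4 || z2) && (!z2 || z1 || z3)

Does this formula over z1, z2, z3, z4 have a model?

Yes

Branch on z1: set z1 = true.
Branch on z3: set z3 = true.
Unit clause (!z4) forces z4 = false.
Unit clause (z2) forces z2 = true.
This assignment satisfies each clause.
A satisfying assignment: z1=true, z2=true, z3=true, z4=false.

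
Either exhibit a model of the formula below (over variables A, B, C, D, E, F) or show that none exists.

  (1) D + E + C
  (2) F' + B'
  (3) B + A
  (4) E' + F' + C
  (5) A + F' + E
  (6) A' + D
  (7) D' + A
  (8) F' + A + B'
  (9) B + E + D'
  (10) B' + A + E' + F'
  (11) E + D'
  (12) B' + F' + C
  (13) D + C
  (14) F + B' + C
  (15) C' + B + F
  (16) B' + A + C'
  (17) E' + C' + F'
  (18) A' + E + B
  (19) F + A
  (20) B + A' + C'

Try F = 0.
From the singleton clause (A), A = 1.
From the singleton clause (D), D = 1.
From the singleton clause (E), E = 1.
Try B = 1.
From the singleton clause (C), C = 1.
Every clause now holds.

A ↦ 1,  B ↦ 1,  C ↦ 1,  D ↦ 1,  E ↦ 1,  F ↦ 0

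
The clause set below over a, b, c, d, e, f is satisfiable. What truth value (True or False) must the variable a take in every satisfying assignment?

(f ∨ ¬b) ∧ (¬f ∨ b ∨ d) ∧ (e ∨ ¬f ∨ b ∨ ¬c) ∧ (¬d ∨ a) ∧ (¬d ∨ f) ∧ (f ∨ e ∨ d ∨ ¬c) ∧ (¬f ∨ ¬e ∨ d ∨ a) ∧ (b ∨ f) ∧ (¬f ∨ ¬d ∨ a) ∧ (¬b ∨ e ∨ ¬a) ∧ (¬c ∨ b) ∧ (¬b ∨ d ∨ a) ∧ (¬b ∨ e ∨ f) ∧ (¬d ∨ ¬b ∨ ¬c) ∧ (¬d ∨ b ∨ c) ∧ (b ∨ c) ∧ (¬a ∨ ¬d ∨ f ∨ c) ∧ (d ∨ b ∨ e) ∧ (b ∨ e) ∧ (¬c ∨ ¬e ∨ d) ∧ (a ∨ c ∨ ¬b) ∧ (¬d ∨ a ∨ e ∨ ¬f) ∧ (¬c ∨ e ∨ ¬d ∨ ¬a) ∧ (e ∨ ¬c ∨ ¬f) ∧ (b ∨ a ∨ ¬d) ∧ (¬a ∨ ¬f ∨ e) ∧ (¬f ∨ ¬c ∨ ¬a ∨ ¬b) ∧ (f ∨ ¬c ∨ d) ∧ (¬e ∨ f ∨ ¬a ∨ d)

True

Suppose a = False.
From the singleton clause (¬d), d = False.
From the singleton clause (¬b), b = False.
From the singleton clause (¬f), f = False.
But (f) is also a unit clause — contradiction.
So every satisfying assignment has a = True.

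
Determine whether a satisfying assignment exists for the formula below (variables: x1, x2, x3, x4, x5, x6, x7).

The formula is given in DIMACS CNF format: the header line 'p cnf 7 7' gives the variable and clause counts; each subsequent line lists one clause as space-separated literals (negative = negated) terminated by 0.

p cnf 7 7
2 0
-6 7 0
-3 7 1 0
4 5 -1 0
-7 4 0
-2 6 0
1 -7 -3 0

Unit clause (x2) forces x2 = True.
Unit clause (x6) forces x6 = True.
Unit clause (x7) forces x7 = True.
Unit clause (x4) forces x4 = True.
Branch on x1: set x1 = True.
No clause remains; x3, x5 are free.
A satisfying assignment: x1: True,  x2: True,  x3: True,  x4: True,  x5: True,  x6: True,  x7: True.

Satisfiable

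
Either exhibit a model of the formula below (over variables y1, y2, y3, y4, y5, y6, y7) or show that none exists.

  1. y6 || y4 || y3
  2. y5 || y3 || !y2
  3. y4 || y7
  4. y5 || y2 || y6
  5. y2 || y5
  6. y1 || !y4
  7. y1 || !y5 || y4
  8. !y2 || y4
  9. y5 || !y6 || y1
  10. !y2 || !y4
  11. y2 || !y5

UNSATISFIABLE

Branch on y4: set y4 = true.
From the singleton clause (y1), y1 = true.
From the singleton clause (!y2), y2 = false.
From the singleton clause (y5), y5 = true.
That conflicts with the unit clause (!y5).
So y4 must be the other value — set y4 = false.
From the singleton clause (y7), y7 = true.
From the singleton clause (!y2), y2 = false.
From the singleton clause (y5), y5 = true.
That conflicts with the unit clause (!y5).
Both values of y4 lead to a conflict.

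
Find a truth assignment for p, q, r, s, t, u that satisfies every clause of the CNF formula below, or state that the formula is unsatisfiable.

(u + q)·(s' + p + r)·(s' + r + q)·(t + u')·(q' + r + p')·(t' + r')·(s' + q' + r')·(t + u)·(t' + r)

UNSATISFIABLE

Suppose u = 1.
The clause (t) is unit, so t = 1.
The clause (r') is unit, so r = 0.
That conflicts with the unit clause (r).
So u must be the other value — set u = 0.
The clause (q) is unit, so q = 1.
The clause (t) is unit, so t = 1.
The clause (r') is unit, so r = 0.
That conflicts with the unit clause (r).
Either choice for u ends in contradiction.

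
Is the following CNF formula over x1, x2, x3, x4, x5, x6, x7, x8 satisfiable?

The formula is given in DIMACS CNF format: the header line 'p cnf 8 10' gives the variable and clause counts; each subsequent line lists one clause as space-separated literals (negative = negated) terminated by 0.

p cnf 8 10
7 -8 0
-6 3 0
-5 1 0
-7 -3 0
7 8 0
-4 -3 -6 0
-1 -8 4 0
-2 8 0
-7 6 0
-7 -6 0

Branch on x7: set x7 = True.
The clause (¬x3) is unit, so x3 = False.
The clause (¬x6) is unit, so x6 = False.
Now (x6) is unsatisfied and unit — conflict.
That branch fails; take x7 = False instead.
The clause (¬x8) is unit, so x8 = False.
Now (x8) is unsatisfied and unit — conflict.
Neither x7 = True nor x7 = False works.
No assignment satisfies every clause.

No, unsatisfiable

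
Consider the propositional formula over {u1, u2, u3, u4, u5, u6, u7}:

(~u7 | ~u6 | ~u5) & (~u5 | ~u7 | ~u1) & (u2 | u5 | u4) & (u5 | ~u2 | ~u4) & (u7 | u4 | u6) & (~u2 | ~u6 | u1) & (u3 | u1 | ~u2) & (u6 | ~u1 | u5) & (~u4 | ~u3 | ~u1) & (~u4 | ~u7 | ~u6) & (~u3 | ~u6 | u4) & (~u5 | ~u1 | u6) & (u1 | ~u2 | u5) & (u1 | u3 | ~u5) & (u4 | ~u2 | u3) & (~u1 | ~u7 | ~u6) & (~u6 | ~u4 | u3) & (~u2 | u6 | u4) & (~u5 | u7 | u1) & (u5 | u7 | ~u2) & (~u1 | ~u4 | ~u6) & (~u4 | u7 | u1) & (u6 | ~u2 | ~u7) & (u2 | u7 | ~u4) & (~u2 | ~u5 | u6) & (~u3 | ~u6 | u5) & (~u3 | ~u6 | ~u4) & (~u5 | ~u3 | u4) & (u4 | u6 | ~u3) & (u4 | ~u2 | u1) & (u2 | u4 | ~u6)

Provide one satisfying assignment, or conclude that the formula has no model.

u1: 0; u2: 0; u3: 0; u4: 1; u5: 0; u6: 0; u7: 1

Suppose u7 = 1.
Suppose u6 = 0.
The clause (~u2) is unit, so u2 = 0.
Suppose u5 = 0.
The clause (u4) is unit, so u4 = 1.
The clause (~u1) is unit, so u1 = 0.
Every clause is now satisfied; u3 is unconstrained.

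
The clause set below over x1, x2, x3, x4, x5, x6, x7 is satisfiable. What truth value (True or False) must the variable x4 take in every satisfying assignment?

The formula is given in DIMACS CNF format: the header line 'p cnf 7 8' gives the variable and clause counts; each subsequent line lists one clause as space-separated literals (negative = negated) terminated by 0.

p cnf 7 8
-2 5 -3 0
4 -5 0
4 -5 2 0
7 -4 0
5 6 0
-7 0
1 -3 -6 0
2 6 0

False

Suppose x4 = True.
The clause (x7) is unit, so x7 = True.
Now (¬x7) is unsatisfied and unit — conflict.
So every satisfying assignment has x4 = False.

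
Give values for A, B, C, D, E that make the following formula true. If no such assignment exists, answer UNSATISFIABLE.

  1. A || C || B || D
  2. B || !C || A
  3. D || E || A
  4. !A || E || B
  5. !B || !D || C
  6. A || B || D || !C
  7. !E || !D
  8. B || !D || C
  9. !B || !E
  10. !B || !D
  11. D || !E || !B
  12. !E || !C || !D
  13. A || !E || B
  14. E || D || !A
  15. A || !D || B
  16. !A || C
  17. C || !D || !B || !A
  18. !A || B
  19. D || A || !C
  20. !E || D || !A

UNSATISFIABLE

Try E = false.
Try D = true.
(!B) alone gives B = false.
(!A) alone gives A = false.
But (A) is also a unit clause — contradiction.
So D must be the other value — set D = false.
(A) alone gives A = true.
But (!A) is also a unit clause — contradiction.
Both values of D lead to a conflict.
So E must be the other value — set E = true.
(!D) alone gives D = false.
(!B) alone gives B = false.
(A) alone gives A = true.
But (!A) is also a unit clause — contradiction.
Both values of E lead to a conflict.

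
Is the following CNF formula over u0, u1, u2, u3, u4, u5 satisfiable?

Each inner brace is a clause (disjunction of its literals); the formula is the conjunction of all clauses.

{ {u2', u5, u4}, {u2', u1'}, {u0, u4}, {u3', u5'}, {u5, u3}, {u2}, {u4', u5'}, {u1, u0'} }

(u2) alone gives u2 = 1.
(u1') alone gives u1 = 0.
(u0') alone gives u0 = 0.
(u4) alone gives u4 = 1.
(u5') alone gives u5 = 0.
(u3) alone gives u3 = 1.
All clauses are satisfied.
A satisfying assignment: u0 ↦ 0,  u1 ↦ 0,  u2 ↦ 1,  u3 ↦ 1,  u4 ↦ 1,  u5 ↦ 0.

Satisfiable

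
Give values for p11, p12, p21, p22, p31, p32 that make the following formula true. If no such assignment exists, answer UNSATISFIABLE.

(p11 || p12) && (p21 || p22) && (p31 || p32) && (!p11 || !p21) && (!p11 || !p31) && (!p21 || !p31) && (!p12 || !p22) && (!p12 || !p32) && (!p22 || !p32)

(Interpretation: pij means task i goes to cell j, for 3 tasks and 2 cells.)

UNSATISFIABLE

Branch on p11: set p11 = true.
(!p21) alone gives p21 = false.
(p22) alone gives p22 = true.
(!p31) alone gives p31 = false.
(p32) alone gives p32 = true.
That conflicts with the unit clause (!p32).
Undo p11 and try p11 = false.
(p12) alone gives p12 = true.
(!p22) alone gives p22 = false.
(p21) alone gives p21 = true.
(!p31) alone gives p31 = false.
(p32) alone gives p32 = true.
That conflicts with the unit clause (!p32).
Neither p11 = true nor p11 = false works.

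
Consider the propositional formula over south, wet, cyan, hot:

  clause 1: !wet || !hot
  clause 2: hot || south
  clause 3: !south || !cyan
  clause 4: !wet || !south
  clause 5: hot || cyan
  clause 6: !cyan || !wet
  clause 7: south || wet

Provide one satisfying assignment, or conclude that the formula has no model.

Try wet = false.
(south) alone gives south = true.
(!cyan) alone gives cyan = false.
(hot) alone gives hot = true.
All clauses are satisfied.

south ↦ true, wet ↦ false, cyan ↦ false, hot ↦ true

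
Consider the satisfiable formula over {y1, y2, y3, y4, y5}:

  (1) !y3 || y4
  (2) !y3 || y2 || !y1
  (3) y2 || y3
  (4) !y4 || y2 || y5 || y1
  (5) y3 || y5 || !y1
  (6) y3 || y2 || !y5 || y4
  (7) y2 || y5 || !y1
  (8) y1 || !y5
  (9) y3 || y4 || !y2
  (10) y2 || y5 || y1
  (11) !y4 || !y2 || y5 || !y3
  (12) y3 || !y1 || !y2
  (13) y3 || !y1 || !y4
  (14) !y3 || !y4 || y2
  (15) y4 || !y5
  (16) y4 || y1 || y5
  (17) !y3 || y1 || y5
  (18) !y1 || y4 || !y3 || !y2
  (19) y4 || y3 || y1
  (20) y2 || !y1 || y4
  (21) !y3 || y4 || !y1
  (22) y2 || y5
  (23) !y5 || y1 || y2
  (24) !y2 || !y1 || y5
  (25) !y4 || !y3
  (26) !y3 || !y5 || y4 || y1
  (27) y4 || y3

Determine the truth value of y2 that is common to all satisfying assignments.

Suppose y2 = false.
(y3) alone gives y3 = true.
(y4) alone gives y4 = true.
Now (!y4) is unsatisfied and unit — conflict.
So every satisfying assignment has y2 = True.

True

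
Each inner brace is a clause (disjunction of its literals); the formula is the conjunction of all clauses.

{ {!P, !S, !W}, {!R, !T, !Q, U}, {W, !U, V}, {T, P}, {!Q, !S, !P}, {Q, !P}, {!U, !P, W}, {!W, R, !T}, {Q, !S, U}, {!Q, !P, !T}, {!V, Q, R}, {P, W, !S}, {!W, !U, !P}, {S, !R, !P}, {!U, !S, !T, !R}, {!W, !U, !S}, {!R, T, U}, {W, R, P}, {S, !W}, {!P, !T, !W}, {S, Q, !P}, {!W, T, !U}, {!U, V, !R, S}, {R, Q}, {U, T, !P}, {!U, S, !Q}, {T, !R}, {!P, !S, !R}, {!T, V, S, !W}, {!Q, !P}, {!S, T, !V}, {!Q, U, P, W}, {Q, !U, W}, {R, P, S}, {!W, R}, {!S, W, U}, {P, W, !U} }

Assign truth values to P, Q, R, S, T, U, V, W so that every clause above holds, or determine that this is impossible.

P ↦ false, Q ↦ false, R ↦ true, S ↦ false, T ↦ true, U ↦ false, V ↦ false, W ↦ false

Case T = true:
Case Q = false:
Unit clause (!P) forces P = false.
Unit clause (R) forces R = true.
Case S = false:
Unit clause (!W) forces W = false.
Unit clause (!U) forces U = false.
All clauses hold; V can take either value.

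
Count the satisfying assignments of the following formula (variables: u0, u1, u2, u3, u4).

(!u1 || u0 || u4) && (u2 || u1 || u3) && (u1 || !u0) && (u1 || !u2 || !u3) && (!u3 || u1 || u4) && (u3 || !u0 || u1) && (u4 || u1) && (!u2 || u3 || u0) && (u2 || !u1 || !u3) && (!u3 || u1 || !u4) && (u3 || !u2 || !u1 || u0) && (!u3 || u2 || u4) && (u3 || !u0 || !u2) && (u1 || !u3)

There are 2^5 = 32 truth assignments over (u0, u1, u2, u3, u4).
Split on u4. With u4 = true, the clauses containing u4 are satisfied and !u4 drops from the rest; 4 of the 2^4 = 16 assignments to the other variables satisfy what remains.
With u4 = false, by the same count on the reduced clause set, 2 assignments work.
Total: 4 + 2 = 6.

6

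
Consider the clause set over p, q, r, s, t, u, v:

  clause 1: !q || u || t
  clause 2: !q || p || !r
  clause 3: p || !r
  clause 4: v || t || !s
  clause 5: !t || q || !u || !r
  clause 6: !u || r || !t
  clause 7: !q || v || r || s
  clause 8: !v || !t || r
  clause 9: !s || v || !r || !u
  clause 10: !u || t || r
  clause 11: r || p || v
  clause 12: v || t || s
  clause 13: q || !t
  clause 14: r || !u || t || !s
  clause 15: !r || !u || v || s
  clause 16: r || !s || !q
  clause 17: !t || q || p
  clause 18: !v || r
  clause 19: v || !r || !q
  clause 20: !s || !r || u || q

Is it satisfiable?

Branch on p: set p = true.
Branch on q: set q = true.
Branch on u: set u = false.
The clause (t) is unit, so t = true.
Branch on v: set v = true.
The clause (r) is unit, so r = true.
All clauses hold; s can take either value.
A satisfying assignment: p: true,  q: true,  r: true,  s: true,  t: true,  u: false,  v: true.

Yes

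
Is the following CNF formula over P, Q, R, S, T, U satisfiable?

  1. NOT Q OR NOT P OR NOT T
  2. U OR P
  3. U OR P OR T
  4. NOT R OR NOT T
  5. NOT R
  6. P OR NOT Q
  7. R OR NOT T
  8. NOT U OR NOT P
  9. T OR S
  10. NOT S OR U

Yes, satisfiable

The clause (NOT R) is unit, so R = false.
The clause (NOT T) is unit, so T = false.
The clause (S) is unit, so S = true.
The clause (U) is unit, so U = true.
The clause (NOT P) is unit, so P = false.
The clause (NOT Q) is unit, so Q = false.
All clauses are satisfied.
A satisfying assignment: P=false, Q=false, R=false, S=true, T=false, U=true.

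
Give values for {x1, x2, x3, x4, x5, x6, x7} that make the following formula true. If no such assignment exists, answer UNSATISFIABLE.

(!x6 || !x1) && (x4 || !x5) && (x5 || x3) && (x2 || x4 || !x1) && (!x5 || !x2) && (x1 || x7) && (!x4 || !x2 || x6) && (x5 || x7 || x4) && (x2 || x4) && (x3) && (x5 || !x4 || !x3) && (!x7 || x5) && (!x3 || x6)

From the singleton clause (x3), x3 = true.
From the singleton clause (x6), x6 = true.
From the singleton clause (!x1), x1 = false.
From the singleton clause (x7), x7 = true.
From the singleton clause (x5), x5 = true.
From the singleton clause (x4), x4 = true.
From the singleton clause (!x2), x2 = false.
This assignment satisfies each clause.

x1=false, x2=false, x3=true, x4=true, x5=true, x6=true, x7=true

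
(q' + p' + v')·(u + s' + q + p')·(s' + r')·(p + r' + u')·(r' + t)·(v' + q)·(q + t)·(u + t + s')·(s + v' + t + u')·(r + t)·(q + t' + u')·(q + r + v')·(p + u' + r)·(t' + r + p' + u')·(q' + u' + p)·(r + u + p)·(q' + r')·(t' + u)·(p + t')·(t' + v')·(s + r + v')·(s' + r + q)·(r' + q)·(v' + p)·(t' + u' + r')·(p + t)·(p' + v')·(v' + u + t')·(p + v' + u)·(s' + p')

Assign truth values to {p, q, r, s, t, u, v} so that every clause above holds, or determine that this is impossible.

UNSATISFIABLE

Branch on s: set s = 0.
Branch on r: set r = 0.
Unit clause (t) forces t = 1.
Unit clause (u) forces u = 1.
Unit clause (q) forces q = 1.
Unit clause (p) forces p = 1.
Now (p') is unsatisfied and unit — conflict.
Backtrack on r: now try r = 1.
Unit clause (t) forces t = 1.
Unit clause (q') forces q = 0.
Now (q) is unsatisfied and unit — conflict.
Either choice for r ends in contradiction.
Backtrack on s: now try s = 1.
Unit clause (r') forces r = 0.
Unit clause (t) forces t = 1.
Unit clause (u) forces u = 1.
Unit clause (q) forces q = 1.
Unit clause (p) forces p = 1.
Now (p') is unsatisfied and unit — conflict.
Either choice for s ends in contradiction.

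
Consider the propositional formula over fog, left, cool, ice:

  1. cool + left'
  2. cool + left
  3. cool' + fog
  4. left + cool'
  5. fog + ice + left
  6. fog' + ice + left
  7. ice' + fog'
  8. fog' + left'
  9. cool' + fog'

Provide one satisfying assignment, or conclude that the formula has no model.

UNSATISFIABLE

Branch on cool: set cool = 1.
Unit clause (fog) forces fog = 1.
But (fog') is also a unit clause — contradiction.
Undo cool and try cool = 0.
Unit clause (left') forces left = 0.
But (left) is also a unit clause — contradiction.
Both values of cool lead to a conflict.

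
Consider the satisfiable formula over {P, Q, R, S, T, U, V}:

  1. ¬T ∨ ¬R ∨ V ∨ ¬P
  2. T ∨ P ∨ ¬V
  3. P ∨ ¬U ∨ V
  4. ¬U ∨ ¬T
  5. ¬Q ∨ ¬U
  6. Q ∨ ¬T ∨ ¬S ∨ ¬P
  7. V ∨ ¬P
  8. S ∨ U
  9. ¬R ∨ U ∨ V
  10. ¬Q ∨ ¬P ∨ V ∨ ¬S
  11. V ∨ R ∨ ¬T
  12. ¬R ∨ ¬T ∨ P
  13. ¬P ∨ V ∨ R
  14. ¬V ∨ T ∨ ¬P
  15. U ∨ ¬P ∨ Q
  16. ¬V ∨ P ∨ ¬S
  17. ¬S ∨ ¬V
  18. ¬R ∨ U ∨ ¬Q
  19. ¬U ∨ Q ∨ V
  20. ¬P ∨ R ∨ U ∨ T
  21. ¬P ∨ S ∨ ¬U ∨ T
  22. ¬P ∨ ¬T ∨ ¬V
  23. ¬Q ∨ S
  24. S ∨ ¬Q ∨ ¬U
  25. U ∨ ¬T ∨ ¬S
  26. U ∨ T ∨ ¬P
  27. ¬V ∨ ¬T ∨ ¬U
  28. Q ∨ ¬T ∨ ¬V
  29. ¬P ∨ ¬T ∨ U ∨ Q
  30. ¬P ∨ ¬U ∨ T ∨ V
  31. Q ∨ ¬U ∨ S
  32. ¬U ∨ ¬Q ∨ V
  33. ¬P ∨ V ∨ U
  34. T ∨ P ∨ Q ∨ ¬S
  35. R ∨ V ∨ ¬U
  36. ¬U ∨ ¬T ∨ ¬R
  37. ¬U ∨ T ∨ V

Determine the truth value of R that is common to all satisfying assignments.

Suppose R = True.
Case U = False:
(S) alone gives S = True.
(V) alone gives V = True.
But (¬V) is also a unit clause — contradiction.
So U must be the other value — set U = True.
(¬T) alone gives T = False.
(¬Q) alone gives Q = False.
(V) alone gives V = True.
(P) alone gives P = True.
But (¬P) is also a unit clause — contradiction.
Either choice for U ends in contradiction.
So every satisfying assignment has R = False.

False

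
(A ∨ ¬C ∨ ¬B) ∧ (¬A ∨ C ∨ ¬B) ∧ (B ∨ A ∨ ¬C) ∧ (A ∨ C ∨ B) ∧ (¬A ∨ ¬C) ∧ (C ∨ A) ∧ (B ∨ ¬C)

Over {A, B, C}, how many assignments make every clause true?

There are 2^3 = 8 truth assignments over (A, B, C).
Split on B. With B = True, the clauses containing B are satisfied and ¬B drops from the rest; 0 of the 2^2 = 4 assignments to the other variables satisfy what remains.
With B = False, by the same count on the reduced clause set, 1 assignment works.
(One model: A=T, B=F, C=F.)
Total: 0 + 1 = 1.

1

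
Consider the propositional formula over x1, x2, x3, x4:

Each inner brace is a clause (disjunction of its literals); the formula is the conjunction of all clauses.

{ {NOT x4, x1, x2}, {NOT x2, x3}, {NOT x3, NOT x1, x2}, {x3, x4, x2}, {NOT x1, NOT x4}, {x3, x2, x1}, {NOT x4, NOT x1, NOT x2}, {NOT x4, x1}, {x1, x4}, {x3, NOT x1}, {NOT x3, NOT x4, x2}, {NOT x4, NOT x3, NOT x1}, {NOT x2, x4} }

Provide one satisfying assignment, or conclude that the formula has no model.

UNSATISFIABLE

Suppose x2 = false.
Suppose x4 = false.
The clause (x3) is unit, so x3 = true.
The clause (NOT x1) is unit, so x1 = false.
Now (x1) is unsatisfied and unit — conflict.
So x4 must be the other value — set x4 = true.
The clause (x1) is unit, so x1 = true.
Now (NOT x1) is unsatisfied and unit — conflict.
Either choice for x4 ends in contradiction.
So x2 must be the other value — set x2 = true.
The clause (x3) is unit, so x3 = true.
The clause (x4) is unit, so x4 = true.
The clause (NOT x1) is unit, so x1 = false.
Now (x1) is unsatisfied and unit — conflict.
Either choice for x2 ends in contradiction.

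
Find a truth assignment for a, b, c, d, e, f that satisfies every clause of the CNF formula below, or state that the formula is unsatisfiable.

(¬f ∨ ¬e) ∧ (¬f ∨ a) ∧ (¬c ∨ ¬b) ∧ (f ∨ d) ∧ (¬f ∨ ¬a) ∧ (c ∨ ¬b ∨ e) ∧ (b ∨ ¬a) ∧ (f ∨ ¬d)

Branch on f: set f = False.
From the singleton clause (d), d = True.
But (¬d) is also a unit clause — contradiction.
So f must be the other value — set f = True.
From the singleton clause (¬e), e = False.
From the singleton clause (a), a = True.
But (¬a) is also a unit clause — contradiction.
Either choice for f ends in contradiction.

UNSATISFIABLE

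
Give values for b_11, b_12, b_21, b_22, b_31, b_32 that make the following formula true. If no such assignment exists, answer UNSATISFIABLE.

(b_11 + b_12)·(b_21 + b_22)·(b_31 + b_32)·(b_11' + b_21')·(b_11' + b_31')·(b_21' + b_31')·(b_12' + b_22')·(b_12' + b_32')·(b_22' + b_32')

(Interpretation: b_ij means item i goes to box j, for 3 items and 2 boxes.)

UNSATISFIABLE

Branch on b_11: set b_11 = 1.
Unit clause (b_21') forces b_21 = 0.
Unit clause (b_22) forces b_22 = 1.
Unit clause (b_31') forces b_31 = 0.
Unit clause (b_32) forces b_32 = 1.
But (b_32') is also a unit clause — contradiction.
Backtrack on b_11: now try b_11 = 0.
Unit clause (b_12) forces b_12 = 1.
Unit clause (b_22') forces b_22 = 0.
Unit clause (b_21) forces b_21 = 1.
Unit clause (b_31') forces b_31 = 0.
Unit clause (b_32) forces b_32 = 1.
But (b_32') is also a unit clause — contradiction.
Either choice for b_11 ends in contradiction.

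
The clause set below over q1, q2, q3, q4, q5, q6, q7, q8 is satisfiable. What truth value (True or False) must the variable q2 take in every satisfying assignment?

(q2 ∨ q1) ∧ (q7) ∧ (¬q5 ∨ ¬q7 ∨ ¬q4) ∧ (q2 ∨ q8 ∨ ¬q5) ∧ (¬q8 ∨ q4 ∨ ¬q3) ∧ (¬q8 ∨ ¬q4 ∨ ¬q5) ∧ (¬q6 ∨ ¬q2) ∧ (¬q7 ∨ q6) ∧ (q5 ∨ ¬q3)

Suppose q2 = True.
Unit clause (q7) forces q7 = True.
Unit clause (¬q6) forces q6 = False.
But (q6) is also a unit clause — contradiction.
So every satisfying assignment has q2 = False.

False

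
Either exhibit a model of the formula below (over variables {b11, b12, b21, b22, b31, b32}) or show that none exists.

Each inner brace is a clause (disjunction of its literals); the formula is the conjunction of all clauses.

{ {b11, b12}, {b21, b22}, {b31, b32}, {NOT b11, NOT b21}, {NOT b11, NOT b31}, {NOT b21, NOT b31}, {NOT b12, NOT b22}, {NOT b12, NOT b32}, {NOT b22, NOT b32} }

UNSATISFIABLE

Case b11 = true:
Unit clause (NOT b21) forces b21 = false.
Unit clause (b22) forces b22 = true.
Unit clause (NOT b31) forces b31 = false.
Unit clause (b32) forces b32 = true.
Now (NOT b32) is unsatisfied and unit — conflict.
So b11 must be the other value — set b11 = false.
Unit clause (b12) forces b12 = true.
Unit clause (NOT b22) forces b22 = false.
Unit clause (b21) forces b21 = true.
Unit clause (NOT b31) forces b31 = false.
Unit clause (b32) forces b32 = true.
Now (NOT b32) is unsatisfied and unit — conflict.
Either choice for b11 ends in contradiction.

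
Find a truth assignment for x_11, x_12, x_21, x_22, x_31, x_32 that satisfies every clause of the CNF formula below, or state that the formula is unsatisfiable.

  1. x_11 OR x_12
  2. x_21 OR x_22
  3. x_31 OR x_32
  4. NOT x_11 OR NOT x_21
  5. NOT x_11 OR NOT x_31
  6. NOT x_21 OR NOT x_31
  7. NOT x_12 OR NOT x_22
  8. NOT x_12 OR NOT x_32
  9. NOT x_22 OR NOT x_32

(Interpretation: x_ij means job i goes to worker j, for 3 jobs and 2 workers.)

Suppose x_11 = true.
From the singleton clause (NOT x_21), x_21 = false.
From the singleton clause (x_22), x_22 = true.
From the singleton clause (NOT x_31), x_31 = false.
From the singleton clause (x_32), x_32 = true.
But (NOT x_32) is also a unit clause — contradiction.
Backtrack on x_11: now try x_11 = false.
From the singleton clause (x_12), x_12 = true.
From the singleton clause (NOT x_22), x_22 = false.
From the singleton clause (x_21), x_21 = true.
From the singleton clause (NOT x_31), x_31 = false.
From the singleton clause (x_32), x_32 = true.
But (NOT x_32) is also a unit clause — contradiction.
Either choice for x_11 ends in contradiction.

UNSATISFIABLE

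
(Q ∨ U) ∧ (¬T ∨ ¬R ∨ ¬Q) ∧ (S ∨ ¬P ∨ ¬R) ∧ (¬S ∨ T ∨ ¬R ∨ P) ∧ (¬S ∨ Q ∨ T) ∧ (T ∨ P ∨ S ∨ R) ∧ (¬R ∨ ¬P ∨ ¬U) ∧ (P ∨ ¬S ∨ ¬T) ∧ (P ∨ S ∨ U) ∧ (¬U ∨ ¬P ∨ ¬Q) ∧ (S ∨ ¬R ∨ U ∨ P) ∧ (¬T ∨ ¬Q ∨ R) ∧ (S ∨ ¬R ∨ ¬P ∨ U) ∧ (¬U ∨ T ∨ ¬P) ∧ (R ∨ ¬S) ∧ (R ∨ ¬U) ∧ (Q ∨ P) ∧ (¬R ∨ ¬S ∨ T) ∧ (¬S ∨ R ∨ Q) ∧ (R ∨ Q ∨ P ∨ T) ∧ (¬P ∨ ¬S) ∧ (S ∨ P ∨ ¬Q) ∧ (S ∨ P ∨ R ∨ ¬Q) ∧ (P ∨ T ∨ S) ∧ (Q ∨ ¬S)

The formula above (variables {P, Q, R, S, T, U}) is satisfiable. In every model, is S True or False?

Suppose S = True.
Unit clause (R) forces R = True.
Unit clause (T) forces T = True.
Unit clause (¬Q) forces Q = False.
Now (Q) is unsatisfied and unit — conflict.
So every satisfying assignment has S = False.

False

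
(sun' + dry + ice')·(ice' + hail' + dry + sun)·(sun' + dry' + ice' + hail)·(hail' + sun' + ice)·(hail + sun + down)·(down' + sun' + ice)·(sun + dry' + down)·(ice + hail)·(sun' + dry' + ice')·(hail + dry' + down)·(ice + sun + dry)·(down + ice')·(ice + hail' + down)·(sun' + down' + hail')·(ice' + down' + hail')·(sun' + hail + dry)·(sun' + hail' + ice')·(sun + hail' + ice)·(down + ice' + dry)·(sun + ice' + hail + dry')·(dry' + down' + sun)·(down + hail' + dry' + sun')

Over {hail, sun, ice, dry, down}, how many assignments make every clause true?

There are 2^5 = 32 truth assignments over (hail, sun, ice, dry, down).
Split on ice. With ice = 1, the clauses containing ice are satisfied and ice' drops from the rest; 1 of the 2^4 = 16 assignments to the other variables satisfy what remains.
With ice = 0, by the same count on the reduced clause set, 0 assignments work.
(One model: hail=F, sun=F, ice=T, dry=F, down=T.)
Total: 1 + 0 = 1.

1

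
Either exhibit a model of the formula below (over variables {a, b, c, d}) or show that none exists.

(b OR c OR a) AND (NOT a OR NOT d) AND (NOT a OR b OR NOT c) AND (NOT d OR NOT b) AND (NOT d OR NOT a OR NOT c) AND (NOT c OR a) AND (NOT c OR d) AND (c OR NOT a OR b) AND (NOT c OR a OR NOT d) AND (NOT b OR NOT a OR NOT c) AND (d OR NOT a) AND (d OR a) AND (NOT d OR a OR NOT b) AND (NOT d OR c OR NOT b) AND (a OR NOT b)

Case a = false:
From the singleton clause (NOT c), c = false.
From the singleton clause (b), b = true.
But (NOT b) is also a unit clause — contradiction.
Backtrack on a: now try a = true.
From the singleton clause (NOT d), d = false.
But (d) is also a unit clause — contradiction.
Either choice for a ends in contradiction.

UNSATISFIABLE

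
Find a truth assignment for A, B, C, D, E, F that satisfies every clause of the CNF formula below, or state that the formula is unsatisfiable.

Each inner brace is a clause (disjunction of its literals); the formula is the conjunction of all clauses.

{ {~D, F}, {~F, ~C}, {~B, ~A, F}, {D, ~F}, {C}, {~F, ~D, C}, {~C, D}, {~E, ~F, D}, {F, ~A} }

From the singleton clause (C), C = 1.
From the singleton clause (~F), F = 0.
From the singleton clause (~D), D = 0.
That conflicts with the unit clause (D).

UNSATISFIABLE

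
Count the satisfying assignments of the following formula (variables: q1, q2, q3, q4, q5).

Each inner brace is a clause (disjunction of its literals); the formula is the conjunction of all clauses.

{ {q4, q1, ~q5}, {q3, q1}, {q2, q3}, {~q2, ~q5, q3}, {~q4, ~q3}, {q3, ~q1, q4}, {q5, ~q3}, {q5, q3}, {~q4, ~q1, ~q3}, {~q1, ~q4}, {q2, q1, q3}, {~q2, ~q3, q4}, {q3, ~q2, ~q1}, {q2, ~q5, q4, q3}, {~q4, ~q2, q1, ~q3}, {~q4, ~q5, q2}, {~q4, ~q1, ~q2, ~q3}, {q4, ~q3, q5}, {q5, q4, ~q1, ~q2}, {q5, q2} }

1

There are 2^5 = 32 truth assignments over (q1, q2, q3, q4, q5).
Split on q1. With q1 = 1, the clauses containing q1 are satisfied and ~q1 drops from the rest; 1 of the 2^4 = 16 assignments to the other variables satisfy what remains.
With q1 = 0, by the same count on the reduced clause set, 0 assignments work.
(One model: q1=T, q2=F, q3=T, q4=F, q5=T.)
Total: 1 + 0 = 1.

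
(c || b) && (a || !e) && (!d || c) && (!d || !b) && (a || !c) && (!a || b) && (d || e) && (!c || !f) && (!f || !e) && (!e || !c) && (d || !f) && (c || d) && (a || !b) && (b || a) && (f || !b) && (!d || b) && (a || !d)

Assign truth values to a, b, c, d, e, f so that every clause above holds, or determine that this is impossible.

Case c = true:
Unit clause (a) forces a = true.
Unit clause (b) forces b = true.
Unit clause (!d) forces d = false.
Unit clause (e) forces e = true.
That conflicts with the unit clause (!e).
Undo c and try c = false.
Unit clause (b) forces b = true.
Unit clause (!d) forces d = false.
That conflicts with the unit clause (d).
Either choice for c ends in contradiction.

UNSATISFIABLE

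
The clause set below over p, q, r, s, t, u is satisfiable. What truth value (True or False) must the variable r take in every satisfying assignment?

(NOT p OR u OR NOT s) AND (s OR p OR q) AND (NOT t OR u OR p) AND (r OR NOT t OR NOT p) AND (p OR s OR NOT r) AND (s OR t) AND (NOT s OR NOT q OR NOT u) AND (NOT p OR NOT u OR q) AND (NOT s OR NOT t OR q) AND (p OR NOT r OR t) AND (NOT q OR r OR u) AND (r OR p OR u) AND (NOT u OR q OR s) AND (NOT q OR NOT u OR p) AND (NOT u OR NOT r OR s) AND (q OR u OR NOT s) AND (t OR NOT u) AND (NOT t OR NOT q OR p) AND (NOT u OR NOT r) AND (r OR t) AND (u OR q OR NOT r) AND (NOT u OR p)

True

Suppose r = false.
The clause (t) is unit, so t = true.
The clause (NOT p) is unit, so p = false.
The clause (u) is unit, so u = true.
But (NOT u) is also a unit clause — contradiction.
So every satisfying assignment has r = True.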